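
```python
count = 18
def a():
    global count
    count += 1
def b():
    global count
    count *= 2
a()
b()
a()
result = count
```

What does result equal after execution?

Step 1: count = 18.
Step 2: a(): count = 18 + 1 = 19.
Step 3: b(): count = 19 * 2 = 38.
Step 4: a(): count = 38 + 1 = 39

The answer is 39.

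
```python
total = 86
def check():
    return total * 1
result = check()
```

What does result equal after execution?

Step 1: total = 86 is defined globally.
Step 2: check() looks up total from global scope = 86, then computes 86 * 1 = 86.
Step 3: result = 86

The answer is 86.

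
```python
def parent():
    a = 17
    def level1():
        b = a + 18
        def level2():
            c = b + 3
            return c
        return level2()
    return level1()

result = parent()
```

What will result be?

Step 1: a = 17. b = a + 18 = 35.
Step 2: c = b + 3 = 35 + 3 = 38.
Step 3: result = 38

The answer is 38.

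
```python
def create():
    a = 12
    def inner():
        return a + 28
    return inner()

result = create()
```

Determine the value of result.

Step 1: create() defines a = 12.
Step 2: inner() reads a = 12 from enclosing scope, returns 12 + 28 = 40.
Step 3: result = 40

The answer is 40.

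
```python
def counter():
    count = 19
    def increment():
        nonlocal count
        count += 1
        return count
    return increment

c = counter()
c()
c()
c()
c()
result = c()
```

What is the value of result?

Step 1: counter() creates closure with count = 19.
Step 2: Each c() call increments count via nonlocal. After 5 calls: 19 + 5 = 24.
Step 3: result = 24

The answer is 24.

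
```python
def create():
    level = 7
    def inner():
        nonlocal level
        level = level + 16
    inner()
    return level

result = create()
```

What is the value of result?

Step 1: create() sets level = 7.
Step 2: inner() uses nonlocal to modify level in create's scope: level = 7 + 16 = 23.
Step 3: create() returns the modified level = 23

The answer is 23.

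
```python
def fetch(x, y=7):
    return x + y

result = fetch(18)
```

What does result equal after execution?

Step 1: fetch(18) uses default y = 7.
Step 2: Returns 18 + 7 = 25.
Step 3: result = 25

The answer is 25.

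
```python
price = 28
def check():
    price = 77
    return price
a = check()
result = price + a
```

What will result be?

Step 1: Global price = 28. check() returns local price = 77.
Step 2: a = 77. Global price still = 28.
Step 3: result = 28 + 77 = 105

The answer is 105.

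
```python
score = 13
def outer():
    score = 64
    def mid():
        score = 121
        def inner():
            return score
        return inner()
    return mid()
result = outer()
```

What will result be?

Step 1: Three levels of shadowing: global 13, outer 64, mid 121.
Step 2: inner() finds score = 121 in enclosing mid() scope.
Step 3: result = 121

The answer is 121.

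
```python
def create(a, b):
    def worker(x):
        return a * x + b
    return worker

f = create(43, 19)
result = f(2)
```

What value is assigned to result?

Step 1: create(43, 19) captures a = 43, b = 19.
Step 2: f(2) computes 43 * 2 + 19 = 105.
Step 3: result = 105

The answer is 105.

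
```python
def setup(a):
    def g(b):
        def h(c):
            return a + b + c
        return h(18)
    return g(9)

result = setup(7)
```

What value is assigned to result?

Step 1: a = 7, b = 9, c = 18 across three nested scopes.
Step 2: h() accesses all three via LEGB rule.
Step 3: result = 7 + 9 + 18 = 34

The answer is 34.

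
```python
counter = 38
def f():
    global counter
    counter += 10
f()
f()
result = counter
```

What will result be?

Step 1: counter = 38.
Step 2: First f(): counter = 38 + 10 = 48.
Step 3: Second f(): counter = 48 + 10 = 58. result = 58

The answer is 58.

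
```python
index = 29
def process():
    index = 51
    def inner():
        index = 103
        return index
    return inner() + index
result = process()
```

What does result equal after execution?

Step 1: process() has local index = 51. inner() has local index = 103.
Step 2: inner() returns its local index = 103.
Step 3: process() returns 103 + its own index (51) = 154

The answer is 154.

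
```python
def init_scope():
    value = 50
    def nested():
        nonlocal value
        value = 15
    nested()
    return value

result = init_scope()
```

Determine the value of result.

Step 1: init_scope() sets value = 50.
Step 2: nested() uses nonlocal to reassign value = 15.
Step 3: result = 15

The answer is 15.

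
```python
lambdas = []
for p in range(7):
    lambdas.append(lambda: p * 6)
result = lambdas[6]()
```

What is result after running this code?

Step 1: All lambdas reference the same variable p (late binding).
Step 2: After the loop, p = 6. Every lambda returns p * 6.
Step 3: lambdas[6]() = 6 * 6 = 36

The answer is 36.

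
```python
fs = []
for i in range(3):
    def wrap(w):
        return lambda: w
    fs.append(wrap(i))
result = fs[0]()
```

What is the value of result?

Step 1: wrap(i) creates a new scope capturing w = i at call time.
Step 2: fs[0] = wrap(0), so its lambda captures w = 0.
Step 3: result = 0 (closure factory fixes late binding)

The answer is 0.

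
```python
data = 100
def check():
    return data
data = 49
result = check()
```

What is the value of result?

Step 1: data is first set to 100, then reassigned to 49.
Step 2: check() is called after the reassignment, so it looks up the current global data = 49.
Step 3: result = 49

The answer is 49.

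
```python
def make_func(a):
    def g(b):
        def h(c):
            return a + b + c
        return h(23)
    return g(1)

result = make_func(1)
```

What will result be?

Step 1: a = 1, b = 1, c = 23 across three nested scopes.
Step 2: h() accesses all three via LEGB rule.
Step 3: result = 1 + 1 + 23 = 25

The answer is 25.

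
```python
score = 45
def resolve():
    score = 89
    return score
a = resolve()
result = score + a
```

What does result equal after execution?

Step 1: Global score = 45. resolve() returns local score = 89.
Step 2: a = 89. Global score still = 45.
Step 3: result = 45 + 89 = 134

The answer is 134.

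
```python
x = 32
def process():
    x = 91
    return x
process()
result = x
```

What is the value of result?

Step 1: Global x = 32.
Step 2: process() creates local x = 91 (shadow, not modification).
Step 3: After process() returns, global x is unchanged. result = 32

The answer is 32.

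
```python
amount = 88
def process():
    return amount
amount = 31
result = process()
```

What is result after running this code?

Step 1: amount is first set to 88, then reassigned to 31.
Step 2: process() is called after the reassignment, so it looks up the current global amount = 31.
Step 3: result = 31

The answer is 31.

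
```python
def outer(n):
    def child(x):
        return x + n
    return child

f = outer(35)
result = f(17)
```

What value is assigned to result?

Step 1: outer(35) creates a closure that captures n = 35.
Step 2: f(17) calls the closure with x = 17, returning 17 + 35 = 52.
Step 3: result = 52

The answer is 52.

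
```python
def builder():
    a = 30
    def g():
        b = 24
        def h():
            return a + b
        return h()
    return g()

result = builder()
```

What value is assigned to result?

Step 1: builder() defines a = 30. g() defines b = 24.
Step 2: h() accesses both from enclosing scopes: a = 30, b = 24.
Step 3: result = 30 + 24 = 54

The answer is 54.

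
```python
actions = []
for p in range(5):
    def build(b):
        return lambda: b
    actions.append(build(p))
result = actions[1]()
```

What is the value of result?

Step 1: build(p) creates a new scope capturing b = p at call time.
Step 2: actions[1] = build(1), so its lambda captures b = 1.
Step 3: result = 1 (closure factory fixes late binding)

The answer is 1.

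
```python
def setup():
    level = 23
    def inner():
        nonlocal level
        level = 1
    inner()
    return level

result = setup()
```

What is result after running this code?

Step 1: setup() sets level = 23.
Step 2: inner() uses nonlocal to reassign level = 1.
Step 3: result = 1

The answer is 1.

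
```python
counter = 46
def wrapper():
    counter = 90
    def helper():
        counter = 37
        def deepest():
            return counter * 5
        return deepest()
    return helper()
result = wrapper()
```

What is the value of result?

Step 1: deepest() looks up counter through LEGB: not local, finds counter = 37 in enclosing helper().
Step 2: Returns 37 * 5 = 185.
Step 3: result = 185

The answer is 185.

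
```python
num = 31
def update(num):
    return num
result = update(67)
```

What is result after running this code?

Step 1: Global num = 31.
Step 2: update(67) takes parameter num = 67, which shadows the global.
Step 3: result = 67

The answer is 67.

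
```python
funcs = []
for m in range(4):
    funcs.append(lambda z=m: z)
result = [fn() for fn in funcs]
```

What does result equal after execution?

Step 1: Default arg z=m captures m at each iteration.
Step 2: Each lambda has its own default: 0, 1, ..., 3.
Step 3: result = [0, 1, 2, 3]

The answer is [0, 1, 2, 3].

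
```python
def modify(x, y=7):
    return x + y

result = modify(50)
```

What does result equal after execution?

Step 1: modify(50) uses default y = 7.
Step 2: Returns 50 + 7 = 57.
Step 3: result = 57

The answer is 57.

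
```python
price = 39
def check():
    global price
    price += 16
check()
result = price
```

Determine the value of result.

Step 1: price = 39 globally.
Step 2: check() modifies global price: price += 16 = 55.
Step 3: result = 55

The answer is 55.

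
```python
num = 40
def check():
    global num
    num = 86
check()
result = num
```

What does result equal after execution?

Step 1: num = 40 globally.
Step 2: check() declares global num and sets it to 86.
Step 3: After check(), global num = 86. result = 86

The answer is 86.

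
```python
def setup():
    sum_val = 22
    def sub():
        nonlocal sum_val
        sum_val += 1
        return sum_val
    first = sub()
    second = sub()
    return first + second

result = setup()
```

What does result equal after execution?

Step 1: sum_val starts at 22.
Step 2: First call: sum_val = 22 + 1 = 23, returns 23.
Step 3: Second call: sum_val = 23 + 1 = 24, returns 24.
Step 4: result = 23 + 24 = 47

The answer is 47.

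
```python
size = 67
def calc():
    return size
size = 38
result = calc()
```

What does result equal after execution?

Step 1: size is first set to 67, then reassigned to 38.
Step 2: calc() is called after the reassignment, so it looks up the current global size = 38.
Step 3: result = 38

The answer is 38.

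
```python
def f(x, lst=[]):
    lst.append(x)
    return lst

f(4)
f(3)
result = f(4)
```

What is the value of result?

Step 1: Mutable default argument gotcha! The list [] is created once.
Step 2: Each call appends to the SAME list: [4], [4, 3], [4, 3, 4].
Step 3: result = [4, 3, 4]

The answer is [4, 3, 4].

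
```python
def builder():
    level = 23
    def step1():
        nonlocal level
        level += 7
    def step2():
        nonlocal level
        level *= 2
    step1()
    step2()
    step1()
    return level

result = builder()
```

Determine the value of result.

Step 1: level = 23.
Step 2: step1(): level = 23 + 7 = 30.
Step 3: step2(): level = 30 * 2 = 60.
Step 4: step1(): level = 60 + 7 = 67. result = 67

The answer is 67.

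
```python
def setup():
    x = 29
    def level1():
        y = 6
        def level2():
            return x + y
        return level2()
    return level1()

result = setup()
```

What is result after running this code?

Step 1: x = 29 in setup. y = 6 in level1.
Step 2: level2() reads x = 29 and y = 6 from enclosing scopes.
Step 3: result = 29 + 6 = 35

The answer is 35.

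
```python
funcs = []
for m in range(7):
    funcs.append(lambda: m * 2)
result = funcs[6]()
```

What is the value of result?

Step 1: All lambdas reference the same variable m (late binding).
Step 2: After the loop, m = 6. Every lambda returns m * 2.
Step 3: funcs[6]() = 6 * 2 = 12

The answer is 12.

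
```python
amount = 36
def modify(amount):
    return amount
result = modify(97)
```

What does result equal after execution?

Step 1: Global amount = 36.
Step 2: modify(97) takes parameter amount = 97, which shadows the global.
Step 3: result = 97

The answer is 97.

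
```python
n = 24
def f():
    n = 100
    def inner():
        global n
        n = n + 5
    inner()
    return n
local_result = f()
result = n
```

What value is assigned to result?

Step 1: Global n = 24. f() creates local n = 100.
Step 2: inner() declares global n and adds 5: global n = 24 + 5 = 29.
Step 3: f() returns its local n = 100 (unaffected by inner).
Step 4: result = global n = 29

The answer is 29.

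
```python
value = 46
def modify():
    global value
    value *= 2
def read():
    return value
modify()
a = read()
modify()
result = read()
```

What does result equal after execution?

Step 1: value = 46.
Step 2: First modify(): value = 46 * 2 = 92.
Step 3: Second modify(): value = 92 * 2 = 184.
Step 4: read() returns 184

The answer is 184.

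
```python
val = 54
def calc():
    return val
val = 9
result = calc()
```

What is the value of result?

Step 1: val is first set to 54, then reassigned to 9.
Step 2: calc() is called after the reassignment, so it looks up the current global val = 9.
Step 3: result = 9

The answer is 9.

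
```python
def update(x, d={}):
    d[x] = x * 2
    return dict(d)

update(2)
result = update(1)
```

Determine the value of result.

Step 1: Mutable default dict is shared across calls.
Step 2: First call adds 2: 4. Second call adds 1: 2.
Step 3: result = {2: 4, 1: 2}

The answer is {2: 4, 1: 2}.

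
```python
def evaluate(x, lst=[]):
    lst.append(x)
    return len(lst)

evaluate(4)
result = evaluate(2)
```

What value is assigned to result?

Step 1: Mutable default list persists between calls.
Step 2: First call: lst = [4], len = 1. Second call: lst = [4, 2], len = 2.
Step 3: result = 2

The answer is 2.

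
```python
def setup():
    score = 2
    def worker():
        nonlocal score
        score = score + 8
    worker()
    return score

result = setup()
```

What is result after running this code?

Step 1: setup() sets score = 2.
Step 2: worker() uses nonlocal to modify score in setup's scope: score = 2 + 8 = 10.
Step 3: setup() returns the modified score = 10

The answer is 10.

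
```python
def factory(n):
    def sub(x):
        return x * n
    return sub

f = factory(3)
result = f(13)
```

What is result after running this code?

Step 1: factory(3) creates a closure capturing n = 3.
Step 2: f(13) computes 13 * 3 = 39.
Step 3: result = 39

The answer is 39.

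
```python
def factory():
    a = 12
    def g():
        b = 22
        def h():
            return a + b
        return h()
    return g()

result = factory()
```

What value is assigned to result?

Step 1: factory() defines a = 12. g() defines b = 22.
Step 2: h() accesses both from enclosing scopes: a = 12, b = 22.
Step 3: result = 12 + 22 = 34

The answer is 34.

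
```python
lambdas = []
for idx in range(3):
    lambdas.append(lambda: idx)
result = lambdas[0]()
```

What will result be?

Step 1: The loop creates 3 lambdas, all referencing the same variable idx.
Step 2: After the loop, idx = 2 (final value).
Step 3: lambdas[0]() looks up idx at call time and finds 2. This is the late binding gotcha. result = 2

The answer is 2.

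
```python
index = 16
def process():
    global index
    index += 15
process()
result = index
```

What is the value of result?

Step 1: index = 16 globally.
Step 2: process() modifies global index: index += 15 = 31.
Step 3: result = 31

The answer is 31.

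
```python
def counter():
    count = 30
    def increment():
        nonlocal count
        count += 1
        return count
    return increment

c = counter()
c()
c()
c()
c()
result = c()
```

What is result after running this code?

Step 1: counter() creates closure with count = 30.
Step 2: Each c() call increments count via nonlocal. After 5 calls: 30 + 5 = 35.
Step 3: result = 35

The answer is 35.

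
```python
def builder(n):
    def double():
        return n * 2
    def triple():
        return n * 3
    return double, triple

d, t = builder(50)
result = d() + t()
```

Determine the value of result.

Step 1: Both closures capture the same n = 50.
Step 2: d() = 50 * 2 = 100, t() = 50 * 3 = 150.
Step 3: result = 100 + 150 = 250

The answer is 250.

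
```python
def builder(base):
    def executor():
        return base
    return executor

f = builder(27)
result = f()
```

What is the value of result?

Step 1: builder(27) creates closure capturing base = 27.
Step 2: f() returns the captured base = 27.
Step 3: result = 27

The answer is 27.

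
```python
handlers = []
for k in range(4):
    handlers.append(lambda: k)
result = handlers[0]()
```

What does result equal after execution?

Step 1: The loop creates 4 lambdas, all referencing the same variable k.
Step 2: After the loop, k = 3 (final value).
Step 3: handlers[0]() looks up k at call time and finds 3. This is the late binding gotcha. result = 3

The answer is 3.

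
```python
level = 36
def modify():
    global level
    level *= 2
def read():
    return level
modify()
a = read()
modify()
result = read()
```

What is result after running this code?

Step 1: level = 36.
Step 2: First modify(): level = 36 * 2 = 72.
Step 3: Second modify(): level = 72 * 2 = 144.
Step 4: read() returns 144

The answer is 144.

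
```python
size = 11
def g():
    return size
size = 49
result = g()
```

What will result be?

Step 1: size is first set to 11, then reassigned to 49.
Step 2: g() is called after the reassignment, so it looks up the current global size = 49.
Step 3: result = 49

The answer is 49.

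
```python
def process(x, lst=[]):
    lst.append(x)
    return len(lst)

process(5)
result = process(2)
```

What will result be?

Step 1: Mutable default list persists between calls.
Step 2: First call: lst = [5], len = 1. Second call: lst = [5, 2], len = 2.
Step 3: result = 2

The answer is 2.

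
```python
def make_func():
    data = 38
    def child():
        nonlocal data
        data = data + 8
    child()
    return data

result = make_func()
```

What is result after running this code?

Step 1: make_func() sets data = 38.
Step 2: child() uses nonlocal to modify data in make_func's scope: data = 38 + 8 = 46.
Step 3: make_func() returns the modified data = 46

The answer is 46.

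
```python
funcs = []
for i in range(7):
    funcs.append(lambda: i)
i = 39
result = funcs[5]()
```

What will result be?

Step 1: Lambdas capture the variable i by reference, not by value.
Step 2: After the loop, i is reassigned to 39.
Step 3: funcs[5]() looks up the current i = 39. result = 39

The answer is 39.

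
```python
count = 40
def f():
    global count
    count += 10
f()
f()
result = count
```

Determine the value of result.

Step 1: count = 40.
Step 2: First f(): count = 40 + 10 = 50.
Step 3: Second f(): count = 50 + 10 = 60. result = 60

The answer is 60.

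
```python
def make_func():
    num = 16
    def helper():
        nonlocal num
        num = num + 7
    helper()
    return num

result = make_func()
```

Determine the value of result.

Step 1: make_func() sets num = 16.
Step 2: helper() uses nonlocal to modify num in make_func's scope: num = 16 + 7 = 23.
Step 3: make_func() returns the modified num = 23

The answer is 23.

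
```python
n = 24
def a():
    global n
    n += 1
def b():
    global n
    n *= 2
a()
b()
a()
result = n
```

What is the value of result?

Step 1: n = 24.
Step 2: a(): n = 24 + 1 = 25.
Step 3: b(): n = 25 * 2 = 50.
Step 4: a(): n = 50 + 1 = 51

The answer is 51.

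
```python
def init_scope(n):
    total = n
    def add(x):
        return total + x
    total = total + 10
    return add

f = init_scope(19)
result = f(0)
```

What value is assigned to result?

Step 1: init_scope(19) sets total = 19, then total = 19 + 10 = 29.
Step 2: Closures capture by reference, so add sees total = 29.
Step 3: f(0) returns 29 + 0 = 29

The answer is 29.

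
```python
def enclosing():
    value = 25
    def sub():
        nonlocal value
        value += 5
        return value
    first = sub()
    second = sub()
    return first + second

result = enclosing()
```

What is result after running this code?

Step 1: value starts at 25.
Step 2: First call: value = 25 + 5 = 30, returns 30.
Step 3: Second call: value = 30 + 5 = 35, returns 35.
Step 4: result = 30 + 35 = 65

The answer is 65.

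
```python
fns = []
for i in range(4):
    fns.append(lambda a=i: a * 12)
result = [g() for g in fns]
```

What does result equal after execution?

Step 1: Default arg a=i captures i at each iteration.
Step 2: fns[k] has a defaulting to k, returns k * 12.
Step 3: result = [0, 12, 24, 36]

The answer is [0, 12, 24, 36].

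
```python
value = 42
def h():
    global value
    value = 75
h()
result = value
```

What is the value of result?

Step 1: value = 42 globally.
Step 2: h() declares global value and sets it to 75.
Step 3: After h(), global value = 75. result = 75

The answer is 75.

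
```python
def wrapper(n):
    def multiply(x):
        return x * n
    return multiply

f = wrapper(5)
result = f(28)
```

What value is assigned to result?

Step 1: wrapper(5) returns multiply closure with n = 5.
Step 2: f(28) computes 28 * 5 = 140.
Step 3: result = 140

The answer is 140.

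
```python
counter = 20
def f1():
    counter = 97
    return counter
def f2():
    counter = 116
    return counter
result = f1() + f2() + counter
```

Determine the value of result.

Step 1: Each function shadows global counter with its own local.
Step 2: f1() returns 97, f2() returns 116.
Step 3: Global counter = 20 is unchanged. result = 97 + 116 + 20 = 233

The answer is 233.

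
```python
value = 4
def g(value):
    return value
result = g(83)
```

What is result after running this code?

Step 1: Global value = 4.
Step 2: g(83) takes parameter value = 83, which shadows the global.
Step 3: result = 83

The answer is 83.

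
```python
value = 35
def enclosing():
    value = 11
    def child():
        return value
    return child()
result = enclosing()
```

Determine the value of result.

Step 1: value = 35 globally, but enclosing() defines value = 11 locally.
Step 2: child() looks up value. Not in local scope, so checks enclosing scope (enclosing) and finds value = 11.
Step 3: result = 11

The answer is 11.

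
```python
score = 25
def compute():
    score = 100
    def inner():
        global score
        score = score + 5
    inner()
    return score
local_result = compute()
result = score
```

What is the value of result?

Step 1: Global score = 25. compute() creates local score = 100.
Step 2: inner() declares global score and adds 5: global score = 25 + 5 = 30.
Step 3: compute() returns its local score = 100 (unaffected by inner).
Step 4: result = global score = 30

The answer is 30.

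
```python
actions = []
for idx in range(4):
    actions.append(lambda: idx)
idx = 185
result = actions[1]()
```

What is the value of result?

Step 1: Lambdas capture the variable idx by reference, not by value.
Step 2: After the loop, idx is reassigned to 185.
Step 3: actions[1]() looks up the current idx = 185. result = 185

The answer is 185.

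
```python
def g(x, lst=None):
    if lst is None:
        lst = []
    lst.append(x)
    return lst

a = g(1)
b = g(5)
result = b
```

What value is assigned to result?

Step 1: None default with guard creates a NEW list each call.
Step 2: a = [1] (fresh list). b = [5] (another fresh list).
Step 3: result = [5] (this is the fix for mutable default)

The answer is [5].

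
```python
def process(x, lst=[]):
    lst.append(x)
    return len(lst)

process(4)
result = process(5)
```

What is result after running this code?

Step 1: Mutable default list persists between calls.
Step 2: First call: lst = [4], len = 1. Second call: lst = [4, 5], len = 2.
Step 3: result = 2

The answer is 2.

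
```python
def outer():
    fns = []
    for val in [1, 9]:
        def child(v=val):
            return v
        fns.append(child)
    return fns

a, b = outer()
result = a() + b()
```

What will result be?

Step 1: Default argument v=val captures val at each iteration.
Step 2: a() returns 1 (captured at first iteration), b() returns 9 (captured at second).
Step 3: result = 1 + 9 = 10

The answer is 10.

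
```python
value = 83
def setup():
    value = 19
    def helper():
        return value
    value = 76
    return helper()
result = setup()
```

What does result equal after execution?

Step 1: setup() sets value = 19, then later value = 76.
Step 2: helper() is called after value is reassigned to 76. Closures capture variables by reference, not by value.
Step 3: result = 76

The answer is 76.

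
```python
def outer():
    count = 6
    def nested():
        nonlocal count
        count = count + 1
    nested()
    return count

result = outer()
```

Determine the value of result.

Step 1: outer() sets count = 6.
Step 2: nested() uses nonlocal to modify count in outer's scope: count = 6 + 1 = 7.
Step 3: outer() returns the modified count = 7

The answer is 7.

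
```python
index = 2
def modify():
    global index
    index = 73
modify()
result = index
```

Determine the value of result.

Step 1: index = 2 globally.
Step 2: modify() declares global index and sets it to 73.
Step 3: After modify(), global index = 73. result = 73

The answer is 73.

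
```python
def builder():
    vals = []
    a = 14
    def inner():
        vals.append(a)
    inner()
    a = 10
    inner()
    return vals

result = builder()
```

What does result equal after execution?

Step 1: a = 14. inner() appends current a to vals.
Step 2: First inner(): appends 14. Then a = 10.
Step 3: Second inner(): appends 10 (closure sees updated a). result = [14, 10]

The answer is [14, 10].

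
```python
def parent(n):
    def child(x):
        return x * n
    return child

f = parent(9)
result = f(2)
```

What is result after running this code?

Step 1: parent(9) creates a closure capturing n = 9.
Step 2: f(2) computes 2 * 9 = 18.
Step 3: result = 18

The answer is 18.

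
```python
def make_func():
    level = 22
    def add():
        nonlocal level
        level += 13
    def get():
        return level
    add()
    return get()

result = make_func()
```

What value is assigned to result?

Step 1: level = 22. add() modifies it via nonlocal, get() reads it.
Step 2: add() makes level = 22 + 13 = 35.
Step 3: get() returns 35. result = 35

The answer is 35.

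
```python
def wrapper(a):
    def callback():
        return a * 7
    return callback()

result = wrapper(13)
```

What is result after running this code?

Step 1: wrapper(13) binds parameter a = 13.
Step 2: callback() accesses a = 13 from enclosing scope.
Step 3: result = 13 * 7 = 91

The answer is 91.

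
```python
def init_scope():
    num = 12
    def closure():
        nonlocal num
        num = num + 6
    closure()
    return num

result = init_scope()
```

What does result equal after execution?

Step 1: init_scope() sets num = 12.
Step 2: closure() uses nonlocal to modify num in init_scope's scope: num = 12 + 6 = 18.
Step 3: init_scope() returns the modified num = 18

The answer is 18.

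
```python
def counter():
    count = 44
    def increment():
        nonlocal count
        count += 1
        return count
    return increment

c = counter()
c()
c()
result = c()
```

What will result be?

Step 1: counter() creates closure with count = 44.
Step 2: Each c() call increments count via nonlocal. After 3 calls: 44 + 3 = 47.
Step 3: result = 47

The answer is 47.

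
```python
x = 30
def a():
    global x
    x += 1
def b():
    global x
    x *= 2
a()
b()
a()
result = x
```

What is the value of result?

Step 1: x = 30.
Step 2: a(): x = 30 + 1 = 31.
Step 3: b(): x = 31 * 2 = 62.
Step 4: a(): x = 62 + 1 = 63

The answer is 63.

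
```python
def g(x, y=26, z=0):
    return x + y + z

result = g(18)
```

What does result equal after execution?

Step 1: g(18) uses defaults y = 26, z = 0.
Step 2: Returns 18 + 26 + 0 = 44.
Step 3: result = 44

The answer is 44.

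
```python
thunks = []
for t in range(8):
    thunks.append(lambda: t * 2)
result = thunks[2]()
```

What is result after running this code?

Step 1: All lambdas reference the same variable t (late binding).
Step 2: After the loop, t = 7. Every lambda returns t * 2.
Step 3: thunks[2]() = 7 * 2 = 14

The answer is 14.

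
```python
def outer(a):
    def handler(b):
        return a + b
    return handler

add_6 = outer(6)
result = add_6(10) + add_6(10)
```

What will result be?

Step 1: add_6 captures a = 6.
Step 2: add_6(10) = 6 + 10 = 16, called twice.
Step 3: result = 16 + 16 = 32

The answer is 32.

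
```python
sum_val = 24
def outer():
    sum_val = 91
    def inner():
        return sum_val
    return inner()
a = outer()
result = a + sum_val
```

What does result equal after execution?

Step 1: outer() has local sum_val = 91. inner() reads from enclosing.
Step 2: outer() returns 91. Global sum_val = 24 unchanged.
Step 3: result = 91 + 24 = 115

The answer is 115.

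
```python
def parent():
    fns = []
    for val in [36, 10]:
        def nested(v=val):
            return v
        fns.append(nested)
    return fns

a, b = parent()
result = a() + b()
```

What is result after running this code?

Step 1: Default argument v=val captures val at each iteration.
Step 2: a() returns 36 (captured at first iteration), b() returns 10 (captured at second).
Step 3: result = 36 + 10 = 46

The answer is 46.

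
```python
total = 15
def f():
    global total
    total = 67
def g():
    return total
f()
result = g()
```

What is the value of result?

Step 1: total = 15.
Step 2: f() sets global total = 67.
Step 3: g() reads global total = 67. result = 67

The answer is 67.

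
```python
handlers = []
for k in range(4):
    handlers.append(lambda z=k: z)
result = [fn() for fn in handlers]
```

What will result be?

Step 1: Default arg z=k captures k at each iteration.
Step 2: Each lambda has its own default: 0, 1, ..., 3.
Step 3: result = [0, 1, 2, 3]

The answer is [0, 1, 2, 3].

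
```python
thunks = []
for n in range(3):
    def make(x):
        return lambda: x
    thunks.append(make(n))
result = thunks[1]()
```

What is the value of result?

Step 1: make(n) creates a new scope capturing x = n at call time.
Step 2: thunks[1] = make(1), so its lambda captures x = 1.
Step 3: result = 1 (closure factory fixes late binding)

The answer is 1.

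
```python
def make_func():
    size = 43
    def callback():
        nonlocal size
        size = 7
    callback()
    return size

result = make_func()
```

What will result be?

Step 1: make_func() sets size = 43.
Step 2: callback() uses nonlocal to reassign size = 7.
Step 3: result = 7

The answer is 7.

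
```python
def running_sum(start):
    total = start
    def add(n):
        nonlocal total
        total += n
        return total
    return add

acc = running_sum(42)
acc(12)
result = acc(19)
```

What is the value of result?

Step 1: running_sum(42) creates closure with total = 42.
Step 2: First acc(12): total = 42 + 12 = 54.
Step 3: Second acc(19): total = 54 + 19 = 73. result = 73

The answer is 73.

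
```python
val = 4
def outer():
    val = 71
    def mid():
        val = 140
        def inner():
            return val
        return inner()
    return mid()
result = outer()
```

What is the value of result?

Step 1: Three levels of shadowing: global 4, outer 71, mid 140.
Step 2: inner() finds val = 140 in enclosing mid() scope.
Step 3: result = 140

The answer is 140.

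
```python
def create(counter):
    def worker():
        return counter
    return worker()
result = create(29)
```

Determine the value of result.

Step 1: create(29) binds parameter counter = 29.
Step 2: worker() looks up counter in enclosing scope and finds the parameter counter = 29.
Step 3: result = 29

The answer is 29.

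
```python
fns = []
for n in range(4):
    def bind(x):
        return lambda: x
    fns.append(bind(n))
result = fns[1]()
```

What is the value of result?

Step 1: bind(n) creates a new scope capturing x = n at call time.
Step 2: fns[1] = bind(1), so its lambda captures x = 1.
Step 3: result = 1 (closure factory fixes late binding)

The answer is 1.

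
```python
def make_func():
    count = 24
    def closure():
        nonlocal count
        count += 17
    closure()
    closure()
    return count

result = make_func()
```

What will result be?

Step 1: count starts at 24.
Step 2: closure() is called 2 times, each adding 17.
Step 3: count = 24 + 17 * 2 = 58

The answer is 58.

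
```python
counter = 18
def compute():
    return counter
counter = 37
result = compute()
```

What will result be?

Step 1: counter is first set to 18, then reassigned to 37.
Step 2: compute() is called after the reassignment, so it looks up the current global counter = 37.
Step 3: result = 37

The answer is 37.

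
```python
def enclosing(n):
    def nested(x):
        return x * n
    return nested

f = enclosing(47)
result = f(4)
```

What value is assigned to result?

Step 1: enclosing(47) creates a closure capturing n = 47.
Step 2: f(4) computes 4 * 47 = 188.
Step 3: result = 188

The answer is 188.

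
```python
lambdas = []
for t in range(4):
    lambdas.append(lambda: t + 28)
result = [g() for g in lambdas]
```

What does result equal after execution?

Step 1: All lambdas capture t by reference. After the loop, t = 3.
Step 2: Each call returns 3 + 28 = 31.
Step 3: result = [31, 31, 31, 31]

The answer is [31, 31, 31, 31].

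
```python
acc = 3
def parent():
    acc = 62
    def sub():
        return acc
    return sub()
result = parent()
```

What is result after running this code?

Step 1: acc = 3 globally, but parent() defines acc = 62 locally.
Step 2: sub() looks up acc. Not in local scope, so checks enclosing scope (parent) and finds acc = 62.
Step 3: result = 62

The answer is 62.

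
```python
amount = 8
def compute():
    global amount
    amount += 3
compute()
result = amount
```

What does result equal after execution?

Step 1: amount = 8 globally.
Step 2: compute() modifies global amount: amount += 3 = 11.
Step 3: result = 11

The answer is 11.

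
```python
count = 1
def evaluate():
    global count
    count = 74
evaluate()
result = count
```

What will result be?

Step 1: count = 1 globally.
Step 2: evaluate() declares global count and sets it to 74.
Step 3: After evaluate(), global count = 74. result = 74

The answer is 74.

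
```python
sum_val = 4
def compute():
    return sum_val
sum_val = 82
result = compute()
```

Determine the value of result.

Step 1: sum_val is first set to 4, then reassigned to 82.
Step 2: compute() is called after the reassignment, so it looks up the current global sum_val = 82.
Step 3: result = 82

The answer is 82.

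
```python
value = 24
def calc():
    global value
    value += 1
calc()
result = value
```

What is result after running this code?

Step 1: value = 24 globally.
Step 2: calc() modifies global value: value += 1 = 25.
Step 3: result = 25

The answer is 25.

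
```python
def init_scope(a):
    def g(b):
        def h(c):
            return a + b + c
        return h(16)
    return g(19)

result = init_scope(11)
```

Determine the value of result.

Step 1: a = 11, b = 19, c = 16 across three nested scopes.
Step 2: h() accesses all three via LEGB rule.
Step 3: result = 11 + 19 + 16 = 46

The answer is 46.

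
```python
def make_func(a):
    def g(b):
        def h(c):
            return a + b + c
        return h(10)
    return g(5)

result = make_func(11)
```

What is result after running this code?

Step 1: a = 11, b = 5, c = 10 across three nested scopes.
Step 2: h() accesses all three via LEGB rule.
Step 3: result = 11 + 5 + 10 = 26

The answer is 26.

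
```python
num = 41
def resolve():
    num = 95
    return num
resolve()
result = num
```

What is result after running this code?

Step 1: Global num = 41.
Step 2: resolve() creates local num = 95 (shadow, not modification).
Step 3: After resolve() returns, global num is unchanged. result = 41

The answer is 41.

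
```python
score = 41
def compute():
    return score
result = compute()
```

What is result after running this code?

Step 1: score = 41 is defined in the global scope.
Step 2: compute() looks up score. No local score exists, so Python checks the global scope via LEGB rule and finds score = 41.
Step 3: result = 41

The answer is 41.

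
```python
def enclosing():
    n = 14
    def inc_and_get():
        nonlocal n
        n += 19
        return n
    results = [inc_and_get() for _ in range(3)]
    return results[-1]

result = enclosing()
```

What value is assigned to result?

Step 1: n = 14.
Step 2: Three calls to inc_and_get(), each adding 19.
Step 3: Last value = 14 + 19 * 3 = 71

The answer is 71.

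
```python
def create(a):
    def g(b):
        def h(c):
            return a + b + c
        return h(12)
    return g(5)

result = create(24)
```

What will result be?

Step 1: a = 24, b = 5, c = 12 across three nested scopes.
Step 2: h() accesses all three via LEGB rule.
Step 3: result = 24 + 5 + 12 = 41

The answer is 41.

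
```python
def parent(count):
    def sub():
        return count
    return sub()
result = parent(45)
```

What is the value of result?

Step 1: parent(45) binds parameter count = 45.
Step 2: sub() looks up count in enclosing scope and finds the parameter count = 45.
Step 3: result = 45

The answer is 45.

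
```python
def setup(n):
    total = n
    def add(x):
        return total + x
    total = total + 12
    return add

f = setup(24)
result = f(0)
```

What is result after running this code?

Step 1: setup(24) sets total = 24, then total = 24 + 12 = 36.
Step 2: Closures capture by reference, so add sees total = 36.
Step 3: f(0) returns 36 + 0 = 36

The answer is 36.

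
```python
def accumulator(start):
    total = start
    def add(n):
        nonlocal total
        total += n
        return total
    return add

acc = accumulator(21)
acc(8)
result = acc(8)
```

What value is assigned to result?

Step 1: accumulator(21) creates closure with total = 21.
Step 2: First acc(8): total = 21 + 8 = 29.
Step 3: Second acc(8): total = 29 + 8 = 37. result = 37

The answer is 37.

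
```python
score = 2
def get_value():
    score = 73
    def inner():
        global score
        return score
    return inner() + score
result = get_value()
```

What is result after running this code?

Step 1: Global score = 2. get_value() shadows with local score = 73.
Step 2: inner() uses global keyword, so inner() returns global score = 2.
Step 3: get_value() returns 2 + 73 = 75

The answer is 75.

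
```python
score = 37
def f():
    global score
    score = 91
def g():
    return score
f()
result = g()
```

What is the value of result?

Step 1: score = 37.
Step 2: f() sets global score = 91.
Step 3: g() reads global score = 91. result = 91

The answer is 91.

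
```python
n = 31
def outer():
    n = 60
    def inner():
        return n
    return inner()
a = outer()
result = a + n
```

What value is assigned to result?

Step 1: outer() has local n = 60. inner() reads from enclosing.
Step 2: outer() returns 60. Global n = 31 unchanged.
Step 3: result = 60 + 31 = 91

The answer is 91.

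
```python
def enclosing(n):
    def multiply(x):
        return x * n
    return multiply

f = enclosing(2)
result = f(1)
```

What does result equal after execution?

Step 1: enclosing(2) returns multiply closure with n = 2.
Step 2: f(1) computes 1 * 2 = 2.
Step 3: result = 2

The answer is 2.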